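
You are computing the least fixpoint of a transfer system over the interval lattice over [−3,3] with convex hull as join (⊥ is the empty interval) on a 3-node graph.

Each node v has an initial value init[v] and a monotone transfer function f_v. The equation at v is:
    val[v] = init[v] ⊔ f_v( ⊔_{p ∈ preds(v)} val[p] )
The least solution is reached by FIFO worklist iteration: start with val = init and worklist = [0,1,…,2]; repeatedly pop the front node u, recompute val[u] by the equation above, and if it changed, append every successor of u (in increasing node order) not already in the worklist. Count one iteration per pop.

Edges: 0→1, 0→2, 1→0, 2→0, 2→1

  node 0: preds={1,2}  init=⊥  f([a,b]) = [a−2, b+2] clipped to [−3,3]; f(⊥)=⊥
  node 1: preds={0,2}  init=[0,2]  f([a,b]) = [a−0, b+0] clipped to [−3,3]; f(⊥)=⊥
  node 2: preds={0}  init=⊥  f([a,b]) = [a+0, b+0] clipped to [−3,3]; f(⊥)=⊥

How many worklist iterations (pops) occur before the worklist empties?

Trace (8 dequeues):
  [1] u=0 | in [0,2] | out [-2,3] | prev ⊥ | push {}
  [2] u=1 | in [-2,3] | out [-2,3] | prev [0,2] | push {0}
  [3] u=2 | in [-2,3] | out [-2,3] | prev ⊥ | push {1}
  [4] u=0 | in [-2,3] | out [-3,3] | prev [-2,3] | push {2}
  [5] u=1 | in [-3,3] | out [-3,3] | prev [-2,3] | push {0}
  [6] u=2 | in [-3,3] | out [-3,3] | prev [-2,3] | push {1}
  [7] u=0 | in [-3,3] | out [-3,3] | ==
  [8] u=1 | in [-3,3] | out [-3,3] | ==

Converged values:
  [0] [-3,3]
  [1] [-3,3]
  [2] [-3,3]

8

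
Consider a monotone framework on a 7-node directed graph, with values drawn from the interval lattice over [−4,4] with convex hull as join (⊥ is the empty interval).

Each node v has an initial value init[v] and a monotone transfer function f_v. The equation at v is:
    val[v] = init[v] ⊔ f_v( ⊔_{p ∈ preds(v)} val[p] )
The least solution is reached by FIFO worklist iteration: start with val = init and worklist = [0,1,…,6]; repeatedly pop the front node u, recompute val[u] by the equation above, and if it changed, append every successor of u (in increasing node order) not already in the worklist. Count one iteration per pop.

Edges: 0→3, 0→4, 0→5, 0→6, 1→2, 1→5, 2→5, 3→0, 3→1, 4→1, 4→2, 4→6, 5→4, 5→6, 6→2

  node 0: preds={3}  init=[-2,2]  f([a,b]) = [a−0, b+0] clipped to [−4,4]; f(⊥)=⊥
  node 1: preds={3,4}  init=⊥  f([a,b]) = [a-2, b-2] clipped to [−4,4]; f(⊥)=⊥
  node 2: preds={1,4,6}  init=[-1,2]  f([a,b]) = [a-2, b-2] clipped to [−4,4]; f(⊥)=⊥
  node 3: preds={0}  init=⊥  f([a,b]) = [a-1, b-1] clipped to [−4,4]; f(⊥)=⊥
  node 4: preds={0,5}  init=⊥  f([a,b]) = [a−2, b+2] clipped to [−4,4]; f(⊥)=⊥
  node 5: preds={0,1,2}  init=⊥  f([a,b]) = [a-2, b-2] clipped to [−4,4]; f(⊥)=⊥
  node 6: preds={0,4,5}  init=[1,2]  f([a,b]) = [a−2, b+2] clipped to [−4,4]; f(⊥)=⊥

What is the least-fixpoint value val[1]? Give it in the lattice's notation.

[-4,2]

Worklist (20 pops):
  #1 pop 0: in=⊥ → [-2,2] (no change)
  #2 pop 1: in=⊥ → ⊥ (no change)
  #3 pop 2: in=[1,2] → [-1,2] (no change)
  #4 pop 3: in=[-2,2] → [-3,1] (was ⊥); enqueue [0,1]
  #5 pop 4: in=[-2,2] → [-4,4] (was ⊥); enqueue [2]
  #6 pop 5: in=[-2,2] → [-4,0] (was ⊥); enqueue [4]
  #7 pop 6: in=[-4,4] → [-4,4] (was [1,2]); enqueue []
  #8 pop 0: in=[-3,1] → [-3,2] (was [-2,2]); enqueue [3,5,6]
  #9 pop 1: in=[-4,4] → [-4,2] (was ⊥); enqueue []
  #10 pop 2: in=[-4,4] → [-4,2] (was [-1,2]); enqueue []
  #11 pop 4: in=[-4,2] → [-4,4] (no change)
  #12 pop 3: in=[-3,2] → [-4,1] (was [-3,1]); enqueue [0,1]
  #13 pop 5: in=[-4,2] → [-4,0] (no change)
  #14 pop 6: in=[-4,4] → [-4,4] (no change)
  #15 pop 0: in=[-4,1] → [-4,2] (was [-3,2]); enqueue [3,4,5,6]
  #16 pop 1: in=[-4,4] → [-4,2] (no change)
  #17 pop 3: in=[-4,2] → [-4,1] (no change)
  #18 pop 4: in=[-4,2] → [-4,4] (no change)
  #19 pop 5: in=[-4,2] → [-4,0] (no change)
  #20 pop 6: in=[-4,4] → [-4,4] (no change)

Fixpoint:
  val[0] = [-4,2]
  val[1] = [-4,2]
  val[2] = [-4,2]
  val[3] = [-4,1]
  val[4] = [-4,4]
  val[5] = [-4,0]
  val[6] = [-4,4]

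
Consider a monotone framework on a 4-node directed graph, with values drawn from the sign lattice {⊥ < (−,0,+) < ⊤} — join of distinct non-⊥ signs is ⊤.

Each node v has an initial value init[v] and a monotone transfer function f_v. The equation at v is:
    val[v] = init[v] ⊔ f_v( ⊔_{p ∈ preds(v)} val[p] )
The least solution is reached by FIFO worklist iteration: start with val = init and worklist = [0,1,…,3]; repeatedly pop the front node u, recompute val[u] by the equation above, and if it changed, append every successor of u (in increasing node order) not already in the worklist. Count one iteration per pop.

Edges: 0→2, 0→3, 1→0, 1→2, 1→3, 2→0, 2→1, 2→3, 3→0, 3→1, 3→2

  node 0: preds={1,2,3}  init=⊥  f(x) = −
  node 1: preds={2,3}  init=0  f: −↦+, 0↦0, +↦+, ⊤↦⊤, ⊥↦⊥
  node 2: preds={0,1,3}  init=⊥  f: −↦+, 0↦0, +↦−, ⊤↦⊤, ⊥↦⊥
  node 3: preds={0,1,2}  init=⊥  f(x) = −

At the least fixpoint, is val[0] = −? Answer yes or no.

yes

Worklist (9 pops):
  #1 pop 0: in=0 → − (was ⊥); enqueue []
  #2 pop 1: in=⊥ → 0 (no change)
  #3 pop 2: in=⊤ → ⊤ (was ⊥); enqueue [0,1]
  #4 pop 3: in=⊤ → − (was ⊥); enqueue [2]
  #5 pop 0: in=⊤ → − (no change)
  #6 pop 1: in=⊤ → ⊤ (was 0); enqueue [0,3]
  #7 pop 2: in=⊤ → ⊤ (no change)
  #8 pop 0: in=⊤ → − (no change)
  #9 pop 3: in=⊤ → − (no change)

Fixpoint:
  val[0] = −
  val[1] = ⊤
  val[2] = ⊤
  val[3] = −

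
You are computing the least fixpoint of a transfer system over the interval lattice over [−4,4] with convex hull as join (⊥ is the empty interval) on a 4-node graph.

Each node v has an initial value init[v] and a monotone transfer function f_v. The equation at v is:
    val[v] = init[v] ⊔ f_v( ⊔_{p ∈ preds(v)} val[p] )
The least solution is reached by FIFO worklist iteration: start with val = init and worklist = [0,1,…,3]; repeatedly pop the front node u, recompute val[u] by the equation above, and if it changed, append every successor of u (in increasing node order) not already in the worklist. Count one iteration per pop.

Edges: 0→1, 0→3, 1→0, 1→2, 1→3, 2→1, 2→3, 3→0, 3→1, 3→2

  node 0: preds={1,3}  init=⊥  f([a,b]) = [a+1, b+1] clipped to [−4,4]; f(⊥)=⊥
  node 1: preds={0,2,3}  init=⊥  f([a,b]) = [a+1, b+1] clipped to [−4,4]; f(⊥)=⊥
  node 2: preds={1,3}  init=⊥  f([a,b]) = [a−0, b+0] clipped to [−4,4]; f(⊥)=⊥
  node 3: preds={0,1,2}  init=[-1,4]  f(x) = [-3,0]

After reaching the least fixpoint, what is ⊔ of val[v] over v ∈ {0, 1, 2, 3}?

Trace (10 dequeues):
  [1] u=0 | in [-1,4] | out [0,4] | prev ⊥ | push {}
  [2] u=1 | in [-1,4] | out [0,4] | prev ⊥ | push {0}
  [3] u=2 | in [-1,4] | out [-1,4] | prev ⊥ | push {1}
  [4] u=3 | in [-1,4] | out [-3,4] | prev [-1,4] | push {2}
  [5] u=0 | in [-3,4] | out [-2,4] | prev [0,4] | push {3}
  [6] u=1 | in [-3,4] | out [-2,4] | prev [0,4] | push {0}
  [7] u=2 | in [-3,4] | out [-3,4] | prev [-1,4] | push {1}
  [8] u=3 | in [-3,4] | out [-3,4] | ==
  [9] u=0 | in [-3,4] | out [-2,4] | ==
  [10] u=1 | in [-3,4] | out [-2,4] | ==

Converged values:
  [0] [-2,4]
  [1] [-2,4]
  [2] [-3,4]
  [3] [-3,4]

[-3,4]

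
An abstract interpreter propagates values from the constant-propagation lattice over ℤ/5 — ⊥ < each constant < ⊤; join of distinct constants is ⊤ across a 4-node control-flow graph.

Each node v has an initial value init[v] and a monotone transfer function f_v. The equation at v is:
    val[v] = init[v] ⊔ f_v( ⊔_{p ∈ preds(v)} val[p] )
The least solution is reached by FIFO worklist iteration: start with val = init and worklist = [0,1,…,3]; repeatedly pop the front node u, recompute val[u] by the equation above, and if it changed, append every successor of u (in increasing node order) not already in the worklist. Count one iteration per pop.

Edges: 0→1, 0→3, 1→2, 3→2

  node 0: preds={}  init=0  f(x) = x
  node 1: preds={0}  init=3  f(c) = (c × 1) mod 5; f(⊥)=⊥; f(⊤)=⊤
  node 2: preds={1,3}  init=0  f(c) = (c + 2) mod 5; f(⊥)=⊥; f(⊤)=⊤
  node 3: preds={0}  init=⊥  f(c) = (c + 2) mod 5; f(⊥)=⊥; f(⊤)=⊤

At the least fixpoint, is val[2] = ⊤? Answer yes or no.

yes

Trace (5 dequeues):
  [1] u=0 | in ⊥ | out 0 | ==
  [2] u=1 | in 0 | out ⊤ | prev 3 | push {}
  [3] u=2 | in ⊤ | out ⊤ | prev 0 | push {}
  [4] u=3 | in 0 | out 2 | prev ⊥ | push {2}
  [5] u=2 | in ⊤ | out ⊤ | ==

Converged values:
  [0] 0
  [1] ⊤
  [2] ⊤
  [3] 2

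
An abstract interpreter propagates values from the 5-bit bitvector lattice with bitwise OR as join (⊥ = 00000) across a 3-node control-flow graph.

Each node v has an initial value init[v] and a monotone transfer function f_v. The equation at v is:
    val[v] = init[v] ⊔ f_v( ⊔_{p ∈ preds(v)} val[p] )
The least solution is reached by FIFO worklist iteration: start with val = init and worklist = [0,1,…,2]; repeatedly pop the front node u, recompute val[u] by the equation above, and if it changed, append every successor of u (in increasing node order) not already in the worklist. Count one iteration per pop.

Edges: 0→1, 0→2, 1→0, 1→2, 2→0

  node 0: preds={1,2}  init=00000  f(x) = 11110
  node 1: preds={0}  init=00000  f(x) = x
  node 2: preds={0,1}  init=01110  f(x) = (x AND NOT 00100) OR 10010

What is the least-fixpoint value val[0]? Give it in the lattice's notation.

11110

Worklist (4 pops):
  #1 pop 0: in=01110 → 11110 (was 00000); enqueue []
  #2 pop 1: in=11110 → 11110 (was 00000); enqueue [0]
  #3 pop 2: in=11110 → 11110 (was 01110); enqueue []
  #4 pop 0: in=11110 → 11110 (no change)

Fixpoint:
  val[0] = 11110
  val[1] = 11110
  val[2] = 11110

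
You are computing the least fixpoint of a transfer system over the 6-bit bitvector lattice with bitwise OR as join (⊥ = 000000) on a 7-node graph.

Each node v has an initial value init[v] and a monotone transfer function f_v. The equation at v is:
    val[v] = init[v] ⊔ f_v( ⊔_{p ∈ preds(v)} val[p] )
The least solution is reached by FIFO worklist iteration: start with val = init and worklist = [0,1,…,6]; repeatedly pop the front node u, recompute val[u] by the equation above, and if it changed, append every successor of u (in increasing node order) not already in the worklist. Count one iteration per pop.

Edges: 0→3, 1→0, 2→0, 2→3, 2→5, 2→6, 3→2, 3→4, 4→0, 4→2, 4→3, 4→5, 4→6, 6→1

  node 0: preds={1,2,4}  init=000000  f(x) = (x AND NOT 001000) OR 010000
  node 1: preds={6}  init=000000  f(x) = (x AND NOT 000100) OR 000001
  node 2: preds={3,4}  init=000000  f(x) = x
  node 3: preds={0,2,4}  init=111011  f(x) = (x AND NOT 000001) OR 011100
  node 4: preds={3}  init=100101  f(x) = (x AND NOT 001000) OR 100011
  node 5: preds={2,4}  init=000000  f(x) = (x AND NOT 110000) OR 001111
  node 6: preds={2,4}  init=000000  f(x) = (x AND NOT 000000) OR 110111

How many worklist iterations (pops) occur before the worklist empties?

12

Iteration log — 12 steps:
  step 1. node 0  ⊔preds=100101  new=110101  old=000000  +wl: 
  step 2. node 1  ⊔preds=000000  new=000001  old=000000  +wl: 0
  step 3. node 2  ⊔preds=111111  new=111111  old=000000  +wl: 
  step 4. node 3  ⊔preds=111111  new=111111  old=111011  +wl: 2
  step 5. node 4  ⊔preds=111111  new=110111  old=100101  +wl: 3
  step 6. node 5  ⊔preds=111111  new=001111  old=000000  +wl: 
  step 7. node 6  ⊔preds=111111  new=111111  old=000000  +wl: 1
  step 8. node 0  ⊔preds=111111  new=110111  old=110101  +wl: 
  step 9. node 2  ⊔preds=111111  new=111111  stable
  step 10. node 3  ⊔preds=111111  new=111111  stable
  step 11. node 1  ⊔preds=111111  new=111011  old=000001  +wl: 0
  step 12. node 0  ⊔preds=111111  new=110111  stable

Least fixpoint reached:
  node 0: 110111
  node 1: 111011
  node 2: 111111
  node 3: 111111
  node 4: 110111
  node 5: 001111
  node 6: 111111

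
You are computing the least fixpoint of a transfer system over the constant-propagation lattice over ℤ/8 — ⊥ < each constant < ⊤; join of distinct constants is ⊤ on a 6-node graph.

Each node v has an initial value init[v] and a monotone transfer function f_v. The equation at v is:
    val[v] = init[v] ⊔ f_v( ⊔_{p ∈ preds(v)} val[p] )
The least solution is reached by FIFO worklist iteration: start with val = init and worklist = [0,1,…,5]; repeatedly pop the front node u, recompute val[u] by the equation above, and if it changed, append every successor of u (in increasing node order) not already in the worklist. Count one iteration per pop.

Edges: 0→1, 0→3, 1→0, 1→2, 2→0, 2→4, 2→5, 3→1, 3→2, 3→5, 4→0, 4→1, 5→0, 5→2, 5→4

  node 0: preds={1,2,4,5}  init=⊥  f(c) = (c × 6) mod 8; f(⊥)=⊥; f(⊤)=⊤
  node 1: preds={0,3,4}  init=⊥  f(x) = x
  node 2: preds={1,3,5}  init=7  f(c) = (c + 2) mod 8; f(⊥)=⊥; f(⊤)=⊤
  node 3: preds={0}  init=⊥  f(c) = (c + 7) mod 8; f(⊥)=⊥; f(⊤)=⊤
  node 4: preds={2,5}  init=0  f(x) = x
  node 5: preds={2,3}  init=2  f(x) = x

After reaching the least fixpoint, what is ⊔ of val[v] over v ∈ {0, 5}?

Trace (10 dequeues):
  [1] u=0 | in ⊤ | out ⊤ | prev ⊥ | push {}
  [2] u=1 | in ⊤ | out ⊤ | prev ⊥ | push {0}
  [3] u=2 | in ⊤ | out ⊤ | prev 7 | push {}
  [4] u=3 | in ⊤ | out ⊤ | prev ⊥ | push {1,2}
  [5] u=4 | in ⊤ | out ⊤ | prev 0 | push {}
  [6] u=5 | in ⊤ | out ⊤ | prev 2 | push {4}
  [7] u=0 | in ⊤ | out ⊤ | ==
  [8] u=1 | in ⊤ | out ⊤ | ==
  [9] u=2 | in ⊤ | out ⊤ | ==
  [10] u=4 | in ⊤ | out ⊤ | ==

Converged values:
  [0] ⊤
  [1] ⊤
  [2] ⊤
  [3] ⊤
  [4] ⊤
  [5] ⊤

⊤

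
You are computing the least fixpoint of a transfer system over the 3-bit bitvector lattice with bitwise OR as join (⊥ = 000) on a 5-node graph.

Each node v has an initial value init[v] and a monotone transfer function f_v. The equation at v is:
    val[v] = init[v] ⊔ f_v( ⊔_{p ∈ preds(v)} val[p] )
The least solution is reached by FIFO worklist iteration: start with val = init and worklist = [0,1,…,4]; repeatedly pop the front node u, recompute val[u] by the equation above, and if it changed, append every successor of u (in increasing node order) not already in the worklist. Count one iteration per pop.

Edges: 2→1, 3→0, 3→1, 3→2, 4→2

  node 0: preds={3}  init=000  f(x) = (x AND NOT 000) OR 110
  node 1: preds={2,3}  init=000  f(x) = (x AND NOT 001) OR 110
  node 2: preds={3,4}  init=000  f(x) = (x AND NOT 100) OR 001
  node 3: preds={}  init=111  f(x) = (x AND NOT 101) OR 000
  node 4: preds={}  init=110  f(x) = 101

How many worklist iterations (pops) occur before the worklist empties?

7

Trace (7 dequeues):
  [1] u=0 | in 111 | out 111 | prev 000 | push {}
  [2] u=1 | in 111 | out 110 | prev 000 | push {}
  [3] u=2 | in 111 | out 011 | prev 000 | push {1}
  [4] u=3 | in 000 | out 111 | ==
  [5] u=4 | in 000 | out 111 | prev 110 | push {2}
  [6] u=1 | in 111 | out 110 | ==
  [7] u=2 | in 111 | out 011 | ==

Converged values:
  [0] 111
  [1] 110
  [2] 011
  [3] 111
  [4] 111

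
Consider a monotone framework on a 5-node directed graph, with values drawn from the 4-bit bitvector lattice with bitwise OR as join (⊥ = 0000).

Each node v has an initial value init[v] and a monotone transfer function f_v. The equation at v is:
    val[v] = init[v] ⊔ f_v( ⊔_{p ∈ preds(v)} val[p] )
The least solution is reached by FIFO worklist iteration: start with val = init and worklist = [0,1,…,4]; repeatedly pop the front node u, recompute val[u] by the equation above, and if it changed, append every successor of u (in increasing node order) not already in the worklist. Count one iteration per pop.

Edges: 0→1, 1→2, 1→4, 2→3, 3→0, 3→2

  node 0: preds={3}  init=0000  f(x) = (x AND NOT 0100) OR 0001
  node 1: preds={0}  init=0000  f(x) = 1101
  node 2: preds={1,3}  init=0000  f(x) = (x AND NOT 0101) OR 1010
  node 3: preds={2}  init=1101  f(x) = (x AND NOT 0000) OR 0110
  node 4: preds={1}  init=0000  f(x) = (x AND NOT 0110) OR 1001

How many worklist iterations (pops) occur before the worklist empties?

Iteration log — 8 steps:
  step 1. node 0  ⊔preds=1101  new=1001  old=0000  +wl: 
  step 2. node 1  ⊔preds=1001  new=1101  old=0000  +wl: 
  step 3. node 2  ⊔preds=1101  new=1010  old=0000  +wl: 
  step 4. node 3  ⊔preds=1010  new=1111  old=1101  +wl: 0,2
  step 5. node 4  ⊔preds=1101  new=1001  old=0000  +wl: 
  step 6. node 0  ⊔preds=1111  new=1011  old=1001  +wl: 1
  step 7. node 2  ⊔preds=1111  new=1010  stable
  step 8. node 1  ⊔preds=1011  new=1101  stable

Least fixpoint reached:
  node 0: 1011
  node 1: 1101
  node 2: 1010
  node 3: 1111
  node 4: 1001

8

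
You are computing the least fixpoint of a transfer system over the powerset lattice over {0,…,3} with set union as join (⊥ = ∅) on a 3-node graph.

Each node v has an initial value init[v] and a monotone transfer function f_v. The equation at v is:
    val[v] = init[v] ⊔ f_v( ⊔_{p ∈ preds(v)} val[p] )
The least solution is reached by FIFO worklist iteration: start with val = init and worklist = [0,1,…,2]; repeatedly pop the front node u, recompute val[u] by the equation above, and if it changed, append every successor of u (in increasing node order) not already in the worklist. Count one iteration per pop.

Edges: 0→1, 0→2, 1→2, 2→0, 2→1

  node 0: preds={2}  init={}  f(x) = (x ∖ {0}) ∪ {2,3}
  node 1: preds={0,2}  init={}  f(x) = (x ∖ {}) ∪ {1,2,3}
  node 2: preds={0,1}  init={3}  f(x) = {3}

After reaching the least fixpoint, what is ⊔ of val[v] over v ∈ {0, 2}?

{2,3}

Trace (3 dequeues):
  [1] u=0 | in {3} | out {2,3} | prev {} | push {}
  [2] u=1 | in {2,3} | out {1,2,3} | prev {} | push {}
  [3] u=2 | in {1,2,3} | out {3} | ==

Converged values:
  [0] {2,3}
  [1] {1,2,3}
  [2] {3}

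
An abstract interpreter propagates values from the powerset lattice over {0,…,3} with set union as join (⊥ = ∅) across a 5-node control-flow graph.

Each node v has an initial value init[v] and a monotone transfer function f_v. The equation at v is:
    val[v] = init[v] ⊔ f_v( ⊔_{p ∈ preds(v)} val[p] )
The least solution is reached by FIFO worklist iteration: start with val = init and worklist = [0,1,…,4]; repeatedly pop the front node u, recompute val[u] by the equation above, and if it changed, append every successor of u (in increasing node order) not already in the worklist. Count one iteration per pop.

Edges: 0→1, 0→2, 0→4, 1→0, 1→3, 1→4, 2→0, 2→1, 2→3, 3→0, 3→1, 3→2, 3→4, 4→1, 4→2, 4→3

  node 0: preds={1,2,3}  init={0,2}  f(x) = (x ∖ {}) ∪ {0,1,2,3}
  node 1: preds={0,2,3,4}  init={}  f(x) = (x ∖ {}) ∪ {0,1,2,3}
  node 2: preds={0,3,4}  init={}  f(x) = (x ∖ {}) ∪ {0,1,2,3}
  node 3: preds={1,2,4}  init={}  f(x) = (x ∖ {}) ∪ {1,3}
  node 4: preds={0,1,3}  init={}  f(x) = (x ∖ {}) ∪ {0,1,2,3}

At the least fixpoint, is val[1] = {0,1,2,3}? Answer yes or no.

Trace (9 dequeues):
  [1] u=0 | in {} | out {0,1,2,3} | prev {0,2} | push {}
  [2] u=1 | in {0,1,2,3} | out {0,1,2,3} | prev {} | push {0}
  [3] u=2 | in {0,1,2,3} | out {0,1,2,3} | prev {} | push {1}
  [4] u=3 | in {0,1,2,3} | out {0,1,2,3} | prev {} | push {2}
  [5] u=4 | in {0,1,2,3} | out {0,1,2,3} | prev {} | push {3}
  [6] u=0 | in {0,1,2,3} | out {0,1,2,3} | ==
  [7] u=1 | in {0,1,2,3} | out {0,1,2,3} | ==
  [8] u=2 | in {0,1,2,3} | out {0,1,2,3} | ==
  [9] u=3 | in {0,1,2,3} | out {0,1,2,3} | ==

Converged values:
  [0] {0,1,2,3}
  [1] {0,1,2,3}
  [2] {0,1,2,3}
  [3] {0,1,2,3}
  [4] {0,1,2,3}

yes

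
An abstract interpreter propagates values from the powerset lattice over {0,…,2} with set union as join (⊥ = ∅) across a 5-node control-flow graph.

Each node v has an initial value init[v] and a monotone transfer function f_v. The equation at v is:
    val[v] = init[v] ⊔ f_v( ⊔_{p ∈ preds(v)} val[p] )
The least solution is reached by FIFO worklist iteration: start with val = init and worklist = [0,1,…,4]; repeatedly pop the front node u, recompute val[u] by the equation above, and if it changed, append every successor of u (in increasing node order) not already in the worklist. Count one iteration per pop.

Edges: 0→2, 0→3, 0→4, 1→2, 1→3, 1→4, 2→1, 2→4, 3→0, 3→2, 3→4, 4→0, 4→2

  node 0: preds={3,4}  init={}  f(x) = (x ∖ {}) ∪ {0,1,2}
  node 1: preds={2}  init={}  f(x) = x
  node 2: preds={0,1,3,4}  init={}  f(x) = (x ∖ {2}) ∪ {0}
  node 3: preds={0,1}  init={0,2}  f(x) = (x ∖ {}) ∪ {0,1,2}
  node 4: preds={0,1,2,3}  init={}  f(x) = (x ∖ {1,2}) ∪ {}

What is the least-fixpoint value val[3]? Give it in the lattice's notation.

Worklist (10 pops):
  #1 pop 0: in={0,2} → {0,1,2} (was {}); enqueue []
  #2 pop 1: in={} → {} (no change)
  #3 pop 2: in={0,1,2} → {0,1} (was {}); enqueue [1]
  #4 pop 3: in={0,1,2} → {0,1,2} (was {0,2}); enqueue [0,2]
  #5 pop 4: in={0,1,2} → {0} (was {}); enqueue []
  #6 pop 1: in={0,1} → {0,1} (was {}); enqueue [3,4]
  #7 pop 0: in={0,1,2} → {0,1,2} (no change)
  #8 pop 2: in={0,1,2} → {0,1} (no change)
  #9 pop 3: in={0,1,2} → {0,1,2} (no change)
  #10 pop 4: in={0,1,2} → {0} (no change)

Fixpoint:
  val[0] = {0,1,2}
  val[1] = {0,1}
  val[2] = {0,1}
  val[3] = {0,1,2}
  val[4] = {0}

{0,1,2}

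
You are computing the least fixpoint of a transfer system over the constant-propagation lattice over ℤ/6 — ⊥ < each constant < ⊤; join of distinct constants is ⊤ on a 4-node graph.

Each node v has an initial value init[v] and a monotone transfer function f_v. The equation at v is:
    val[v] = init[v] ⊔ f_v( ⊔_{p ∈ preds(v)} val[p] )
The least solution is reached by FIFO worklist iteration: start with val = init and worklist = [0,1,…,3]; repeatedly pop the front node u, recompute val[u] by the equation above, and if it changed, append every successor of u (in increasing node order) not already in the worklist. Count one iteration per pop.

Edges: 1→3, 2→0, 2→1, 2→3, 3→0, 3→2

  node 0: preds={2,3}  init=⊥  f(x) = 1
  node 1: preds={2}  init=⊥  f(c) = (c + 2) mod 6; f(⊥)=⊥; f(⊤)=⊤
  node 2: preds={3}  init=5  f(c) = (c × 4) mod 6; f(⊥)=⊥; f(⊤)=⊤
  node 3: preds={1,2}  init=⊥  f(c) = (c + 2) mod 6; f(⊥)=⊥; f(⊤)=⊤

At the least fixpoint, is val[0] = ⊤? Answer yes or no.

no

Trace (9 dequeues):
  [1] u=0 | in 5 | out 1 | prev ⊥ | push {}
  [2] u=1 | in 5 | out 1 | prev ⊥ | push {}
  [3] u=2 | in ⊥ | out 5 | ==
  [4] u=3 | in ⊤ | out ⊤ | prev ⊥ | push {0,2}
  [5] u=0 | in ⊤ | out 1 | ==
  [6] u=2 | in ⊤ | out ⊤ | prev 5 | push {0,1,3}
  [7] u=0 | in ⊤ | out 1 | ==
  [8] u=1 | in ⊤ | out ⊤ | prev 1 | push {}
  [9] u=3 | in ⊤ | out ⊤ | ==

Converged values:
  [0] 1
  [1] ⊤
  [2] ⊤
  [3] ⊤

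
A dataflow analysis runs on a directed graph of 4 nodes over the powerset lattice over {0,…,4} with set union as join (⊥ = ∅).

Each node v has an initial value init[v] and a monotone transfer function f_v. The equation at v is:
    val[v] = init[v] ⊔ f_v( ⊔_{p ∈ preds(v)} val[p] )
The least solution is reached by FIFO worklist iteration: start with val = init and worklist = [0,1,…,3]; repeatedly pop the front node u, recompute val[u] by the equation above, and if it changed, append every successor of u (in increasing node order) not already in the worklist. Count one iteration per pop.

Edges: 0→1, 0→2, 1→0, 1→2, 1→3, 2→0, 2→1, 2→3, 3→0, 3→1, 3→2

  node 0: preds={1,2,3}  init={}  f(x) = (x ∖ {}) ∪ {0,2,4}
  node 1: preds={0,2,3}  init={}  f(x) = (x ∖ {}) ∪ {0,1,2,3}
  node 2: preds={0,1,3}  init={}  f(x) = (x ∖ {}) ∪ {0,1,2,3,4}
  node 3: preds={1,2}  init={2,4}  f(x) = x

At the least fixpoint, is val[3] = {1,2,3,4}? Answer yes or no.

Worklist (7 pops):
  #1 pop 0: in={2,4} → {0,2,4} (was {}); enqueue []
  #2 pop 1: in={0,2,4} → {0,1,2,3,4} (was {}); enqueue [0]
  #3 pop 2: in={0,1,2,3,4} → {0,1,2,3,4} (was {}); enqueue [1]
  #4 pop 3: in={0,1,2,3,4} → {0,1,2,3,4} (was {2,4}); enqueue [2]
  #5 pop 0: in={0,1,2,3,4} → {0,1,2,3,4} (was {0,2,4}); enqueue []
  #6 pop 1: in={0,1,2,3,4} → {0,1,2,3,4} (no change)
  #7 pop 2: in={0,1,2,3,4} → {0,1,2,3,4} (no change)

Fixpoint:
  val[0] = {0,1,2,3,4}
  val[1] = {0,1,2,3,4}
  val[2] = {0,1,2,3,4}
  val[3] = {0,1,2,3,4}

no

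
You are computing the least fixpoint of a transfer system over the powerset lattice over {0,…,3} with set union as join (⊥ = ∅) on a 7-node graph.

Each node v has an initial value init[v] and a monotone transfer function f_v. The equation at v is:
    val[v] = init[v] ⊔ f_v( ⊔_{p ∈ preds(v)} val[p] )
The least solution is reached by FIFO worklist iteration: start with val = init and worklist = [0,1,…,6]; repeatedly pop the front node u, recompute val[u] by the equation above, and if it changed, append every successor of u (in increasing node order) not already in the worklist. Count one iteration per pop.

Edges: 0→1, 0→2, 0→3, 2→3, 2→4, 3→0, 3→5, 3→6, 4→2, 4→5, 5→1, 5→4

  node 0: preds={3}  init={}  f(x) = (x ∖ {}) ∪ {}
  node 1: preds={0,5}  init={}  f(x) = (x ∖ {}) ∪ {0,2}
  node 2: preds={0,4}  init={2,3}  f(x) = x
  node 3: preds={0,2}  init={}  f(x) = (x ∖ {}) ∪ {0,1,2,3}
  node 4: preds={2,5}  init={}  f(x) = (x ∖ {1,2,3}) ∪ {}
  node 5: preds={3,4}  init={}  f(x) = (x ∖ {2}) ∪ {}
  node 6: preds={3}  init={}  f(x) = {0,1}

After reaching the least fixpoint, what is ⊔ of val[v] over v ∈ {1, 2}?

Worklist (14 pops):
  #1 pop 0: in={} → {} (no change)
  #2 pop 1: in={} → {0,2} (was {}); enqueue []
  #3 pop 2: in={} → {2,3} (no change)
  #4 pop 3: in={2,3} → {0,1,2,3} (was {}); enqueue [0]
  #5 pop 4: in={2,3} → {} (no change)
  #6 pop 5: in={0,1,2,3} → {0,1,3} (was {}); enqueue [1,4]
  #7 pop 6: in={0,1,2,3} → {0,1} (was {}); enqueue []
  #8 pop 0: in={0,1,2,3} → {0,1,2,3} (was {}); enqueue [2,3]
  #9 pop 1: in={0,1,2,3} → {0,1,2,3} (was {0,2}); enqueue []
  #10 pop 4: in={0,1,2,3} → {0} (was {}); enqueue [5]
  #11 pop 2: in={0,1,2,3} → {0,1,2,3} (was {2,3}); enqueue [4]
  #12 pop 3: in={0,1,2,3} → {0,1,2,3} (no change)
  #13 pop 5: in={0,1,2,3} → {0,1,3} (no change)
  #14 pop 4: in={0,1,2,3} → {0} (no change)

Fixpoint:
  val[0] = {0,1,2,3}
  val[1] = {0,1,2,3}
  val[2] = {0,1,2,3}
  val[3] = {0,1,2,3}
  val[4] = {0}
  val[5] = {0,1,3}
  val[6] = {0,1}

{0,1,2,3}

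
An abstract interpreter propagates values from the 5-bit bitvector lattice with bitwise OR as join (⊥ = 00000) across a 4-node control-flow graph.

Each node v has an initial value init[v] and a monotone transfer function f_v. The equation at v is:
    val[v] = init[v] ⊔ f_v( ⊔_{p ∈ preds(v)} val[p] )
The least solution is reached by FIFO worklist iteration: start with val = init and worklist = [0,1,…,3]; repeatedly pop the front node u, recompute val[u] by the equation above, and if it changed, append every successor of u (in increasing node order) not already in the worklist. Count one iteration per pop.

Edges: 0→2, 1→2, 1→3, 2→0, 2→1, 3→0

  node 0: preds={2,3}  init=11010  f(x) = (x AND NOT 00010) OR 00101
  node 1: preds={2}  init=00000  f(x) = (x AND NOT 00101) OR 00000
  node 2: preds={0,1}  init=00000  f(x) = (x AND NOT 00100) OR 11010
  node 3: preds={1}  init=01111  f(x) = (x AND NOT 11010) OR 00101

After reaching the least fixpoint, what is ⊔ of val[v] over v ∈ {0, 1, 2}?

Iteration log — 8 steps:
  step 1. node 0  ⊔preds=01111  new=11111  old=11010  +wl: 
  step 2. node 1  ⊔preds=00000  new=00000  stable
  step 3. node 2  ⊔preds=11111  new=11011  old=00000  +wl: 0,1
  step 4. node 3  ⊔preds=00000  new=01111  stable
  step 5. node 0  ⊔preds=11111  new=11111  stable
  step 6. node 1  ⊔preds=11011  new=11010  old=00000  +wl: 2,3
  step 7. node 2  ⊔preds=11111  new=11011  stable
  step 8. node 3  ⊔preds=11010  new=01111  stable

Least fixpoint reached:
  node 0: 11111
  node 1: 11010
  node 2: 11011
  node 3: 01111

11111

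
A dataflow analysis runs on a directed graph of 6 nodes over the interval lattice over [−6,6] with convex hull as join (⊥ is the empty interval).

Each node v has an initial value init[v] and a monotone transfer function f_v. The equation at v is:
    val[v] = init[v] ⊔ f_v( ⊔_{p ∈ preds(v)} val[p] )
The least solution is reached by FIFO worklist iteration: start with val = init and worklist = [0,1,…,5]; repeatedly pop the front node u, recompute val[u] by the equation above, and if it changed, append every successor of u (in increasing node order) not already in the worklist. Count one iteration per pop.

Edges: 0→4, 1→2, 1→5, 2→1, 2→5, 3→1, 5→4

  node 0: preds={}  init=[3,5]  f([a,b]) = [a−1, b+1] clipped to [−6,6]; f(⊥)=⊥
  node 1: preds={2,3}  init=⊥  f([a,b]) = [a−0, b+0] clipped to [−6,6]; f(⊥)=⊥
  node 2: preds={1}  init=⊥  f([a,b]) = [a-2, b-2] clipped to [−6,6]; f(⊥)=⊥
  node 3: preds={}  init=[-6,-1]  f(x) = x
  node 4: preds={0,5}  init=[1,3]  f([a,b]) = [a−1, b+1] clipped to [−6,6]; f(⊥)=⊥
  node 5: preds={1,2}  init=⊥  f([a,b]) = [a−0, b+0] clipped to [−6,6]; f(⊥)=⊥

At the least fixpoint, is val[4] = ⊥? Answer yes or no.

Worklist (8 pops):
  #1 pop 0: in=⊥ → [3,5] (no change)
  #2 pop 1: in=[-6,-1] → [-6,-1] (was ⊥); enqueue []
  #3 pop 2: in=[-6,-1] → [-6,-3] (was ⊥); enqueue [1]
  #4 pop 3: in=⊥ → [-6,-1] (no change)
  #5 pop 4: in=[3,5] → [1,6] (was [1,3]); enqueue []
  #6 pop 5: in=[-6,-1] → [-6,-1] (was ⊥); enqueue [4]
  #7 pop 1: in=[-6,-1] → [-6,-1] (no change)
  #8 pop 4: in=[-6,5] → [-6,6] (was [1,6]); enqueue []

Fixpoint:
  val[0] = [3,5]
  val[1] = [-6,-1]
  val[2] = [-6,-3]
  val[3] = [-6,-1]
  val[4] = [-6,6]
  val[5] = [-6,-1]

no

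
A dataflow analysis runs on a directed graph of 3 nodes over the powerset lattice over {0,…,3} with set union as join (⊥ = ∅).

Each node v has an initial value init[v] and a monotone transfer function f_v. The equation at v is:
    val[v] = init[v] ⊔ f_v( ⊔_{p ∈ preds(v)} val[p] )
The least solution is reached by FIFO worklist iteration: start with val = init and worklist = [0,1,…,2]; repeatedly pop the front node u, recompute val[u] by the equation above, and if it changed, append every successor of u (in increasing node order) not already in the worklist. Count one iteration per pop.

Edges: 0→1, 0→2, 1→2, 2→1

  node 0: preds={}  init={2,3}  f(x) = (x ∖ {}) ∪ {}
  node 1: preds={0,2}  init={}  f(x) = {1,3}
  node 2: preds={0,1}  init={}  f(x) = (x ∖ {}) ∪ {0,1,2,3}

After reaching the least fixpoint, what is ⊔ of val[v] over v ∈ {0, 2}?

Iteration log — 4 steps:
  step 1. node 0  ⊔preds={}  new={2,3}  stable
  step 2. node 1  ⊔preds={2,3}  new={1,3}  old={}  +wl: 
  step 3. node 2  ⊔preds={1,2,3}  new={0,1,2,3}  old={}  +wl: 1
  step 4. node 1  ⊔preds={0,1,2,3}  new={1,3}  stable

Least fixpoint reached:
  node 0: {2,3}
  node 1: {1,3}
  node 2: {0,1,2,3}

{0,1,2,3}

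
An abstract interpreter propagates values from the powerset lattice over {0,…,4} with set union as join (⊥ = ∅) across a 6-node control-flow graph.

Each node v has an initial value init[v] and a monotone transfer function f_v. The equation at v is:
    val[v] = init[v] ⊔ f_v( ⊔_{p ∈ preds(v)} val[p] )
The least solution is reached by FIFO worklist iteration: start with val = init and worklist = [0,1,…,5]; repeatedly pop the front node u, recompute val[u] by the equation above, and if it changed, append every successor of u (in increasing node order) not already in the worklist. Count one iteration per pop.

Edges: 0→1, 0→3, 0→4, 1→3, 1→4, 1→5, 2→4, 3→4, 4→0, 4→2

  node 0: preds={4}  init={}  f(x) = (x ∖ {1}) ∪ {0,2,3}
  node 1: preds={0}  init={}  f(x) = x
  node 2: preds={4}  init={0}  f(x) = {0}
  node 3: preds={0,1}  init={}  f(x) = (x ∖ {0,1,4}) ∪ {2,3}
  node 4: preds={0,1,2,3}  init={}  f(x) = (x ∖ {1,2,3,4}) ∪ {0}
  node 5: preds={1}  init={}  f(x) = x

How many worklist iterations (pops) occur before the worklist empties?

8

Trace (8 dequeues):
  [1] u=0 | in {} | out {0,2,3} | prev {} | push {}
  [2] u=1 | in {0,2,3} | out {0,2,3} | prev {} | push {}
  [3] u=2 | in {} | out {0} | ==
  [4] u=3 | in {0,2,3} | out {2,3} | prev {} | push {}
  [5] u=4 | in {0,2,3} | out {0} | prev {} | push {0,2}
  [6] u=5 | in {0,2,3} | out {0,2,3} | prev {} | push {}
  [7] u=0 | in {0} | out {0,2,3} | ==
  [8] u=2 | in {0} | out {0} | ==

Converged values:
  [0] {0,2,3}
  [1] {0,2,3}
  [2] {0}
  [3] {2,3}
  [4] {0}
  [5] {0,2,3}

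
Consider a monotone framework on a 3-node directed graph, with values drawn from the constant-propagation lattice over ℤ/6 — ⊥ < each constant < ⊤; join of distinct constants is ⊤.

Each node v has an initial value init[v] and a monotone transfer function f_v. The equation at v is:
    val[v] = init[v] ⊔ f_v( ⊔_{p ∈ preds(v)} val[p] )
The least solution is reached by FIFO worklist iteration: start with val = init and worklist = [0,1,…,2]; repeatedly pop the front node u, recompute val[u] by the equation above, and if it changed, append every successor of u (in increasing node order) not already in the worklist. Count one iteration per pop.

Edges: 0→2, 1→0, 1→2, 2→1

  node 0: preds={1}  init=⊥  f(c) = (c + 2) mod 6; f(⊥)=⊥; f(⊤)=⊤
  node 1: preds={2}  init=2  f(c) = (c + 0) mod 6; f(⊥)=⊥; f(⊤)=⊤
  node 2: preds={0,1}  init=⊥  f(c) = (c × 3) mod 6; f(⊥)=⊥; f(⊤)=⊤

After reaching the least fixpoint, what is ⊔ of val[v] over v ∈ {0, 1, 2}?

Iteration log — 6 steps:
  step 1. node 0  ⊔preds=2  new=4  old=⊥  +wl: 
  step 2. node 1  ⊔preds=⊥  new=2  stable
  step 3. node 2  ⊔preds=⊤  new=⊤  old=⊥  +wl: 1
  step 4. node 1  ⊔preds=⊤  new=⊤  old=2  +wl: 0,2
  step 5. node 0  ⊔preds=⊤  new=⊤  old=4  +wl: 
  step 6. node 2  ⊔preds=⊤  new=⊤  stable

Least fixpoint reached:
  node 0: ⊤
  node 1: ⊤
  node 2: ⊤

⊤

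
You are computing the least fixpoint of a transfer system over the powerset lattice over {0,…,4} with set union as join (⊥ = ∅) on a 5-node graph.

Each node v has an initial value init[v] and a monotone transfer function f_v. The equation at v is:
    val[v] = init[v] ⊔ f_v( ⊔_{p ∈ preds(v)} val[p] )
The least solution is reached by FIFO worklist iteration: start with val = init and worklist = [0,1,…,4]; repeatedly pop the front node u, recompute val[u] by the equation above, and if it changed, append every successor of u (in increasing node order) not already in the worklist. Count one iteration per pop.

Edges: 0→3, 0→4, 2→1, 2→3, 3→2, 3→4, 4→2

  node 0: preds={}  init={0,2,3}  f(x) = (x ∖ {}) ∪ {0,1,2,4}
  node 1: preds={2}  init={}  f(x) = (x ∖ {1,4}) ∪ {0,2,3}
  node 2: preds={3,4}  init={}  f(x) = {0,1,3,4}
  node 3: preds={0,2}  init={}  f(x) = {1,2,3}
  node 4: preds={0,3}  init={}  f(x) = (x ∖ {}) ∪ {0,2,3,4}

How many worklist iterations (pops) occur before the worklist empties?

7

Iteration log — 7 steps:
  step 1. node 0  ⊔preds={}  new={0,1,2,3,4}  old={0,2,3}  +wl: 
  step 2. node 1  ⊔preds={}  new={0,2,3}  old={}  +wl: 
  step 3. node 2  ⊔preds={}  new={0,1,3,4}  old={}  +wl: 1
  step 4. node 3  ⊔preds={0,1,2,3,4}  new={1,2,3}  old={}  +wl: 2
  step 5. node 4  ⊔preds={0,1,2,3,4}  new={0,1,2,3,4}  old={}  +wl: 
  step 6. node 1  ⊔preds={0,1,3,4}  new={0,2,3}  stable
  step 7. node 2  ⊔preds={0,1,2,3,4}  new={0,1,3,4}  stable

Least fixpoint reached:
  node 0: {0,1,2,3,4}
  node 1: {0,2,3}
  node 2: {0,1,3,4}
  node 3: {1,2,3}
  node 4: {0,1,2,3,4}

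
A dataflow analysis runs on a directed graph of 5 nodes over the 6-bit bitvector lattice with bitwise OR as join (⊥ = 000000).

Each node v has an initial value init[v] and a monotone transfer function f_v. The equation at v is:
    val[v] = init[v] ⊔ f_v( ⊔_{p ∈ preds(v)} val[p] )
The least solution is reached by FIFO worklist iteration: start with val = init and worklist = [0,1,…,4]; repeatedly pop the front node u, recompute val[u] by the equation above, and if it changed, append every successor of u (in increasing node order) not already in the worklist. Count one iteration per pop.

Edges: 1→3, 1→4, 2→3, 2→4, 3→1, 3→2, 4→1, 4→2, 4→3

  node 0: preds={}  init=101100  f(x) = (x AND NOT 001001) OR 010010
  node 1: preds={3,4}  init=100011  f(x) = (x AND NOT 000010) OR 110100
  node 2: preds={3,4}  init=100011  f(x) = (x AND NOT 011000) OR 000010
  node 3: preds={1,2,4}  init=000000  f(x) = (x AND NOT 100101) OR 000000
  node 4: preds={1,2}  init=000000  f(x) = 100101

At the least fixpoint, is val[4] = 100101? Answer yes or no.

yes

Iteration log — 9 steps:
  step 1. node 0  ⊔preds=000000  new=111110  old=101100  +wl: 
  step 2. node 1  ⊔preds=000000  new=110111  old=100011  +wl: 
  step 3. node 2  ⊔preds=000000  new=100011  stable
  step 4. node 3  ⊔preds=110111  new=010010  old=000000  +wl: 1,2
  step 5. node 4  ⊔preds=110111  new=100101  old=000000  +wl: 3
  step 6. node 1  ⊔preds=110111  new=110111  stable
  step 7. node 2  ⊔preds=110111  new=100111  old=100011  +wl: 4
  step 8. node 3  ⊔preds=110111  new=010010  stable
  step 9. node 4  ⊔preds=110111  new=100101  stable

Least fixpoint reached:
  node 0: 111110
  node 1: 110111
  node 2: 100111
  node 3: 010010
  node 4: 100101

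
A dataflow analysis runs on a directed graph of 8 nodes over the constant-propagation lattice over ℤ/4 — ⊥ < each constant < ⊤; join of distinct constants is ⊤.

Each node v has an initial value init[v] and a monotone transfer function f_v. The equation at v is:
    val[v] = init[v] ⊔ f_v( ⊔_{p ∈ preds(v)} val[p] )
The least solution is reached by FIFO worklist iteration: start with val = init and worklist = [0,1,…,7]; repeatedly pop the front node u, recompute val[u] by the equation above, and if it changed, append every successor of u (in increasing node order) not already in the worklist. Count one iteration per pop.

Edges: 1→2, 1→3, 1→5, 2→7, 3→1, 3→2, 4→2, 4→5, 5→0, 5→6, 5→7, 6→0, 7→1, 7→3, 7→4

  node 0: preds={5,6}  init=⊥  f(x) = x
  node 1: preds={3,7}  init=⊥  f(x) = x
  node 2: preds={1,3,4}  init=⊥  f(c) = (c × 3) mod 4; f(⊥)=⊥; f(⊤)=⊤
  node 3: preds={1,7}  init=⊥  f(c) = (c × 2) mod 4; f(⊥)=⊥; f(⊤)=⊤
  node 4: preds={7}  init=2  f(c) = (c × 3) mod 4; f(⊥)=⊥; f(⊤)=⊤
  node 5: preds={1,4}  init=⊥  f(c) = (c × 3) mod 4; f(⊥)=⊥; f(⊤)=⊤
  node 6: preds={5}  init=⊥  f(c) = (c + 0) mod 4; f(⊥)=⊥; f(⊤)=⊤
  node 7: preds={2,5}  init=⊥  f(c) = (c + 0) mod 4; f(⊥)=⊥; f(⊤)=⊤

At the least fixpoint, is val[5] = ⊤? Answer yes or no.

yes

Worklist (27 pops):
  #1 pop 0: in=⊥ → ⊥ (no change)
  #2 pop 1: in=⊥ → ⊥ (no change)
  #3 pop 2: in=2 → 2 (was ⊥); enqueue []
  #4 pop 3: in=⊥ → ⊥ (no change)
  #5 pop 4: in=⊥ → 2 (no change)
  #6 pop 5: in=2 → 2 (was ⊥); enqueue [0]
  #7 pop 6: in=2 → 2 (was ⊥); enqueue []
  #8 pop 7: in=2 → 2 (was ⊥); enqueue [1,3,4]
  #9 pop 0: in=2 → 2 (was ⊥); enqueue []
  #10 pop 1: in=2 → 2 (was ⊥); enqueue [2,5]
  #11 pop 3: in=2 → 0 (was ⊥); enqueue [1]
  #12 pop 4: in=2 → 2 (no change)
  #13 pop 2: in=⊤ → ⊤ (was 2); enqueue [7]
  #14 pop 5: in=2 → 2 (no change)
  #15 pop 1: in=⊤ → ⊤ (was 2); enqueue [2,3,5]
  #16 pop 7: in=⊤ → ⊤ (was 2); enqueue [1,4]
  #17 pop 2: in=⊤ → ⊤ (no change)
  #18 pop 3: in=⊤ → ⊤ (was 0); enqueue [2]
  #19 pop 5: in=⊤ → ⊤ (was 2); enqueue [0,6,7]
  #20 pop 1: in=⊤ → ⊤ (no change)
  #21 pop 4: in=⊤ → ⊤ (was 2); enqueue [5]
  #22 pop 2: in=⊤ → ⊤ (no change)
  #23 pop 0: in=⊤ → ⊤ (was 2); enqueue []
  #24 pop 6: in=⊤ → ⊤ (was 2); enqueue [0]
  #25 pop 7: in=⊤ → ⊤ (no change)
  #26 pop 5: in=⊤ → ⊤ (no change)
  #27 pop 0: in=⊤ → ⊤ (no change)

Fixpoint:
  val[0] = ⊤
  val[1] = ⊤
  val[2] = ⊤
  val[3] = ⊤
  val[4] = ⊤
  val[5] = ⊤
  val[6] = ⊤
  val[7] = ⊤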